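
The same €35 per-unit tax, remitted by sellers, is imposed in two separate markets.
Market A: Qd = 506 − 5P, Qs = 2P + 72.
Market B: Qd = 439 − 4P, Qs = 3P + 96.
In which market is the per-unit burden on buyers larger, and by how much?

Market B, by €5.

Market A: pre-tax P* = €62, Q* = 196; post-tax Q = 146; per-unit burden on buyers = €10.
Market B: pre-tax P* = €49, Q* = 243; post-tax Q = 183; per-unit burden on buyers = €15.
Difference: €10 vs €15 → market B is larger by €5.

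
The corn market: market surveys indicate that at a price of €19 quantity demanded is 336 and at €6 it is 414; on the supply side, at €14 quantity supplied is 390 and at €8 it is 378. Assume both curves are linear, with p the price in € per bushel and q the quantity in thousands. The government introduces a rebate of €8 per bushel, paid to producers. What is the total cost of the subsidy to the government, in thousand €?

Demand slope: (414 − 336)/(6 − 19) = -6, so qd = 450 − 6p.
Supply slope: (378 − 390)/(8 − 14) = 2, so qs = 2p + 362.
Before the subsidy: set 450 − 6p = 2p + 362 → p* = €11, q* = 384.
With a per-unit subsidy paid to producers, each receives p + 8 per unit sold, so supply becomes qs = 2(p + 8) + 362.
Solving gives q = 396 with buyers paying €9 and producers receiving €17 (the €8 wedge).
Outlay = t · Q = 8 · 396 = €3168.

Government outlay = €3168 thousand.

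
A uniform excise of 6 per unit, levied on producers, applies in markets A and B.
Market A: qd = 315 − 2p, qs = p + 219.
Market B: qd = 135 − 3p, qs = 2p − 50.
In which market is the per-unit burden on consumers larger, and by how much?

Market B, by 0.4.

Market A: pre-tax p* = 32, q* = 251; post-tax q = 247; per-unit burden on consumers = 2.
Market B: pre-tax p* = 37, q* = 24; post-tax q = 16.8; per-unit burden on consumers = 2.4.
Difference: 2 vs 2.4 → market B is larger by 0.4.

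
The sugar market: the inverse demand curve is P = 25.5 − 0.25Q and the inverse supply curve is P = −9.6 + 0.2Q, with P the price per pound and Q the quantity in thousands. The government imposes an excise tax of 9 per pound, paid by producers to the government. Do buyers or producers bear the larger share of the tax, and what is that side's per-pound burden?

Inverting to Q(P) form: Qd = 102 − 4P; Qs = 5P + 48.
Without the tax, 102 − 4P = 5P + 48 gives 9P = 54, so P* = 6 and Q* = 78.
With the tax collected from producers, supply shifts: Qs = 5(P − 9) + 48.
New equilibrium: buyers pay 11, producers receive 2, Q = 58. (Wedge: Pb − Ps = 9.)
Per-pound burden: buyers 5, producers 4.
Buyers take the larger share because demand is less price-elastic here (demand slope 4 vs supply slope 5).
The less price-elastic side of the market bears the larger share of a per-unit tax.

Buyers bear the larger share: 5 per pound.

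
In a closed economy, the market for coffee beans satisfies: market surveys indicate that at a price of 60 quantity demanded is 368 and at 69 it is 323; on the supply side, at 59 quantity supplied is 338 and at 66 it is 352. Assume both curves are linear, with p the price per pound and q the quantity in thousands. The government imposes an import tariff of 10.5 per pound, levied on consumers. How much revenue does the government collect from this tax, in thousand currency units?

Demand slope: (323 − 368)/(69 − 60) = -5, so qd = 668 − 5p.
Supply slope: (352 − 338)/(66 − 59) = 2, so qs = 2p + 220.
Before the tax: set 668 − 5p = 2p + 220 → p* = 64, q* = 348.
With the tax collected from consumers, demand (in seller-price terms) shifts: qd = 668 − 5(p + 10.5).
Solving gives q = 333 with consumers paying 67 and suppliers receiving 56.5 (the 10.5 wedge).
Revenue = t · Q = 10.5 · 333 = 3496.5.

Tax revenue = 3496.5 thousand.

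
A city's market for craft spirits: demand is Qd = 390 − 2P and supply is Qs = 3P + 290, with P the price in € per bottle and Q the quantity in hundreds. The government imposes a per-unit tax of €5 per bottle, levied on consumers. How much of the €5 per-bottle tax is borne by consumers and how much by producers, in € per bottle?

Consumers bear €3 per bottle; producers bear €2 per bottle.

Before the tax: set 390 − 2P = 3P + 290 → P* = €20, Q* = 350.
With the tax collected from consumers, demand (in seller-price terms) shifts: Qd = 390 − 2(P + 5).
New equilibrium: consumers pay €23, producers receive €18, Q = 344. (Wedge: Pb − Ps = 5.)
Burden on consumers: €3; on producers: €2. (They sum to €5.)
The less price-elastic side of the market bears the larger share of a per-unit tax.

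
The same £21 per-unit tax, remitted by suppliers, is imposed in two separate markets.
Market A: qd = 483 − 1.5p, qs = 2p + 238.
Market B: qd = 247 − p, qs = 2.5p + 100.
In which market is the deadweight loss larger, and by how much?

Market A: pre-tax p* = £70, q* = 378; post-tax q = 360; deadweight loss = £189.
Market B: pre-tax p* = £42, q* = 205; post-tax q = 190; deadweight loss = £157.5.
Difference: £189 vs £157.5 → market A is larger by £31.5.

Market A, by £31.5.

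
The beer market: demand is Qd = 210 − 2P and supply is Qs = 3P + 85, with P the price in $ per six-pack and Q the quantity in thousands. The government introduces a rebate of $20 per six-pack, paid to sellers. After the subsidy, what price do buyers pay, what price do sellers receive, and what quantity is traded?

Without the subsidy, 210 − 2P = 3P + 85 gives 5P = 125, so P* = $25 and Q* = 160.
With a per-unit subsidy paid to sellers, each receives P + 20 per unit sold, so supply becomes Qs = 3(P + 20) + 85.
Solving gives Q = 184 with buyers paying $13 and sellers receiving $33 (the $20 wedge).

Buyers pay $13; sellers receive $33; quantity = 184.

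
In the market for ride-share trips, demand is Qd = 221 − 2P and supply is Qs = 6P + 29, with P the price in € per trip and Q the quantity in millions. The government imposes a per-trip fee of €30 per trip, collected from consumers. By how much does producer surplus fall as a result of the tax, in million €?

Before the tax: set 221 − 2P = 6P + 29 → P* = €24, Q* = 173.
With the tax collected from consumers, demand (in seller-price terms) shifts: Qd = 221 − 2(P + 30).
New equilibrium: consumers pay €46.5, sellers receive €16.5, Q = 128. (Wedge: Pb − Ps = 30.)
ΔPS is the trapezoid between Q = 128 and Q = 173 of height €7.5: ½ · (173 + 128) · 7.5 = €1128.75.

Producer surplus falls by €1128.75 million.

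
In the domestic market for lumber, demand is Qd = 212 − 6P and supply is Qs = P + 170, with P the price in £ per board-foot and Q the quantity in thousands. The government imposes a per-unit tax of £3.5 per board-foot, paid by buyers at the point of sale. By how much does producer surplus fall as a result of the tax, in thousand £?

Producer surplus falls by £523.5 thousand.

Without the tax, 212 − 6P = P + 170 gives 7P = 42, so P* = £6 and Q* = 176.
With the tax collected from buyers, demand (in seller-price terms) shifts: Qd = 212 − 6(P + 3.5).
New equilibrium: buyers pay £6.5, producers receive £3, Q = 173. (Wedge: Pb − Ps = 3.5.)
ΔPS is the trapezoid between Q = 173 and Q = 176 of height £3: ½ · (176 + 173) · 3 = £523.5.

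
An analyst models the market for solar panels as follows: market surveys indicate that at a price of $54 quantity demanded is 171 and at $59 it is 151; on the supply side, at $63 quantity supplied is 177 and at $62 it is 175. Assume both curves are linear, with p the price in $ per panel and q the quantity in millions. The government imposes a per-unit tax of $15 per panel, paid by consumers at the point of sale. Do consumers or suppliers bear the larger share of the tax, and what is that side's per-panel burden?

Demand slope: (151 − 171)/(59 − 54) = -4, so qd = 387 − 4p.
Supply slope: (175 − 177)/(62 − 63) = 2, so qs = 2p + 51.
Before the tax: set 387 − 4p = 2p + 51 → p* = $56, q* = 163.
With the tax collected from consumers, demand (in seller-price terms) shifts: qd = 387 − 4(p + 15).
Solving gives q = 143 with consumers paying $61 and suppliers receiving $46 (the $15 wedge).
Per-panel burden: consumers $5, suppliers $10.
Suppliers take the larger share because supply is less price-elastic here (demand slope 4 vs supply slope 2).
The less price-elastic side of the market bears the larger share of a per-unit tax.

Suppliers bear the larger share: $10 per panel.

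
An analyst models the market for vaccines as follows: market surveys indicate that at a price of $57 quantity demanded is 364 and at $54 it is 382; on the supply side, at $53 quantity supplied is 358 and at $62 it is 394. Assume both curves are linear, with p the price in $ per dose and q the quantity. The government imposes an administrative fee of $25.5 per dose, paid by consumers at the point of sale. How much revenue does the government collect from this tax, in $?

Tax revenue = $7874.4.

Demand slope: (382 − 364)/(54 − 57) = -6, so qd = 706 − 6p.
Supply slope: (394 − 358)/(62 − 53) = 4, so qs = 4p + 146.
Without the tax, 706 − 6p = 4p + 146 gives 10p = 560, so p* = $56 and q* = 370.
With the tax collected from consumers, demand (in seller-price terms) shifts: qd = 706 − 6(p + 25.5).
New equilibrium: consumers pay $66.2, sellers receive $40.7, q = 308.8. (Wedge: pb − ps = 25.5.)
Revenue = t · Q = 25.5 · 308.8 = $7874.4.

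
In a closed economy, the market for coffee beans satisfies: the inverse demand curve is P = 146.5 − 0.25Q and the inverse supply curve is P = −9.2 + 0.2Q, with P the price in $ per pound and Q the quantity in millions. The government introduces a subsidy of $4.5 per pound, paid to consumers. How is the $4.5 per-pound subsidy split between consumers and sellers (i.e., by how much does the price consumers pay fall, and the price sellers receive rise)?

Rewrite in direct form: Qd = 586 − 4P and Qs = 5P + 46.
Before the subsidy: set 586 − 4P = 5P + 46 → P* = $60, Q* = 346.
With a per-unit subsidy paid to consumers, each effectively pays P − 4.5, so demand becomes Qd = 586 − 4(P − 4.5).
Solving gives Q = 356 with consumers paying $57.5 and sellers receiving $62 (the $4.5 wedge).
Gain to consumers: $2.5; to sellers: $2. (They sum to $4.5.)

Consumers gain $2.5 per pound; sellers gain $2 per pound.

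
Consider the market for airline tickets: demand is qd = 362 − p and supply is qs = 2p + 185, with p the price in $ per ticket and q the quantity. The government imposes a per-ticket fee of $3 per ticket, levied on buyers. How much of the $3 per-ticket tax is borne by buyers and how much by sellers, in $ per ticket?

Buyers bear $2 per ticket; sellers bear $1 per ticket.

Before the tax: set 362 − p = 2p + 185 → p* = $59, q* = 303.
With the tax collected from buyers, demand (in seller-price terms) shifts: qd = 362 − (p + 3).
New equilibrium: buyers pay $61, sellers receive $58, q = 301. (Wedge: pb − ps = 3.)
Burden on buyers: $2; on sellers: $1. (They sum to $3.)
The less price-elastic side of the market bears the larger share of a per-unit tax.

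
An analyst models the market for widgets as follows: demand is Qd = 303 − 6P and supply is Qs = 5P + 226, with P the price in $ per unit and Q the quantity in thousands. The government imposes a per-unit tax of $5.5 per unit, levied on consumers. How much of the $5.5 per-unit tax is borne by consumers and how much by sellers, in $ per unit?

Before the tax: set 303 − 6P = 5P + 226 → P* = $7, Q* = 261.
With the tax collected from consumers, demand (in seller-price terms) shifts: Qd = 303 − 6(P + 5.5).
New equilibrium: consumers pay $9.5, sellers receive $4, Q = 246. (Wedge: Pb − Ps = 5.5.)
Burden on consumers: $2.5; on sellers: $3. (They sum to $5.5.)
The less price-elastic side of the market bears the larger share of a per-unit tax.

Consumers bear $2.5 per unit; sellers bear $3 per unit.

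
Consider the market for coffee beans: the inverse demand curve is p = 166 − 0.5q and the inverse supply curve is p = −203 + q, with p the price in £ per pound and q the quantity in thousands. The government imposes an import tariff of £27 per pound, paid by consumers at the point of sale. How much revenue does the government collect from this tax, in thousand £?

Tax revenue = £6156 thousand.

Rewrite in direct form: qd = 332 − 2p and qs = p + 203.
Without the tax, 332 − 2p = p + 203 gives 3p = 129, so p* = £43 and q* = 246.
With the tax collected from consumers, demand (in seller-price terms) shifts: qd = 332 − 2(p + 27).
New equilibrium: consumers pay £52, producers receive £25, q = 228. (Wedge: pb − ps = 27.)
Revenue = t · Q = 27 · 228 = £6156.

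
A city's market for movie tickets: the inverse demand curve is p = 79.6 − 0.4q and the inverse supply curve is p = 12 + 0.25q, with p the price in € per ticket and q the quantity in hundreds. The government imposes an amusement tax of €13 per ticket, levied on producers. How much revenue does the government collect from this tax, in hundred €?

Tax revenue = €1092 hundred.

Inverting to q(p) form: qd = 199 − 2.5p; qs = 4p − 48.
Without the tax, 199 − 2.5p = 4p − 48 gives 6.5p = 247, so p* = €38 and q* = 104.
With the tax collected from producers, supply shifts: qs = 4(p − 13) − 48.
Solving gives q = 84 with consumers paying €46 and producers receiving €33 (the €13 wedge).
Revenue = t · Q = 13 · 84 = €1092.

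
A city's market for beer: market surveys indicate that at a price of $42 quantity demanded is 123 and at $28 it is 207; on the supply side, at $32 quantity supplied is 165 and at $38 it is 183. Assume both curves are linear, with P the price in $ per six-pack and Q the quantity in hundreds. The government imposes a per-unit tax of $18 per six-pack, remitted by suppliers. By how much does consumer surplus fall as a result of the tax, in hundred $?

Demand slope: (207 − 123)/(28 − 42) = -6, so Qd = 375 − 6P.
Supply slope: (183 − 165)/(38 − 32) = 3, so Qs = 3P + 69.
Without the tax, 375 − 6P = 3P + 69 gives 9P = 306, so P* = $34 and Q* = 171.
With the tax collected from suppliers, supply shifts: Qs = 3(P − 18) + 69.
Solving gives Q = 135 with consumers paying $40 and suppliers receiving $22 (the $18 wedge).
ΔCS is the trapezoid between Q = 135 and Q = 171 of height $6: ½ · (171 + 135) · 6 = $918.

Consumer surplus falls by $918 hundred.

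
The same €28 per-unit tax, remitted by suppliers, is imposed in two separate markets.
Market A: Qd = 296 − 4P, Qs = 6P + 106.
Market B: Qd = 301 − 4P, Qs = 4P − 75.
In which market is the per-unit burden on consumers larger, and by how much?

Market A: pre-tax P* = €19, Q* = 220; post-tax Q = 152.8; per-unit burden on consumers = €16.8.
Market B: pre-tax P* = €47, Q* = 113; post-tax Q = 57; per-unit burden on consumers = €14.
Difference: €16.8 vs €14 → market A is larger by €2.8.

Market A, by €2.8.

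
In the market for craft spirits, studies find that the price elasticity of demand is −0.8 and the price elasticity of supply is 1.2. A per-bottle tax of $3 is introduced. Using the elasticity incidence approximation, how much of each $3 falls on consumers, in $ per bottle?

Incidence ratio: consumers' share ≈ εs / (εs + |εd|) = 1.2 / (1.2 + 0.8) = 0.6.
So consumers bear ≈ 0.6 × $3 = $1.8; sellers bear $1.2.

Consumers bear ≈ $1.8 per bottle.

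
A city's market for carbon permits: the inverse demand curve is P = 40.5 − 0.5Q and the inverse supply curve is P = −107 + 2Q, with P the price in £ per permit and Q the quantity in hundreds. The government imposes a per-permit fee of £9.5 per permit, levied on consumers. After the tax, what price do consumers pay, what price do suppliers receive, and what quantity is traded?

Consumers pay £12.9; suppliers receive £3.4; quantity = 55.2.

Rewrite in direct form: Qd = 81 − 2P and Qs = 0.5P + 53.5.
Before the tax: set 81 − 2P = 0.5P + 53.5 → P* = £11, Q* = 59.
With the tax collected from consumers, demand (in seller-price terms) shifts: Qd = 81 − 2(P + 9.5).
Solving gives Q = 55.2 with consumers paying £12.9 and suppliers receiving £3.4 (the £9.5 wedge).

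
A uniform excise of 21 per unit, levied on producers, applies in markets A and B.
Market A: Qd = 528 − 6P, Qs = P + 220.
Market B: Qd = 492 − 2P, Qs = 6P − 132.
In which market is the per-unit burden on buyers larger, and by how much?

Market B, by 12.75.

Market A: pre-tax P* = 44, Q* = 264; post-tax Q = 246; per-unit burden on buyers = 3.
Market B: pre-tax P* = 78, Q* = 336; post-tax Q = 304.5; per-unit burden on buyers = 15.75.
Difference: 3 vs 15.75 → market B is larger by 12.75.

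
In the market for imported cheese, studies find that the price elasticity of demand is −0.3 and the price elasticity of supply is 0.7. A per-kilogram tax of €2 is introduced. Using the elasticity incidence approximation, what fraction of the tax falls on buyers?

Buyers' share ≈ 0.7.

Incidence ratio: buyers' share ≈ εs / (εs + |εd|) = 0.7 / (0.7 + 0.3) = 0.7.
Supply is the more elastic side, so buyers bear the larger share.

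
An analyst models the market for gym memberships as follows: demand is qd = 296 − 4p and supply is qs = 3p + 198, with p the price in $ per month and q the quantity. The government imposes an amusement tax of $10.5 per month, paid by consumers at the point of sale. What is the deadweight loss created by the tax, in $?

Deadweight loss = $94.5.

Before the tax: set 296 − 4p = 3p + 198 → p* = $14, q* = 240.
With the tax collected from consumers, demand (in seller-price terms) shifts: qd = 296 − 4(p + 10.5).
New equilibrium: consumers pay $18.5, sellers receive $8, q = 222. (Wedge: pb − ps = 10.5.)
Quantity falls by |ΔQ| = |240 − 222| = 18.
DWL = ½ · t · |ΔQ| = ½ · 10.5 · 18 = $94.5.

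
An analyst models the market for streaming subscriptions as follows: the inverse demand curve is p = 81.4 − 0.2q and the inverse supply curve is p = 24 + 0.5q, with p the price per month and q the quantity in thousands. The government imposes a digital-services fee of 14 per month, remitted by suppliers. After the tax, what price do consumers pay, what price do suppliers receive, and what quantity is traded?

Rewrite in direct form: qd = 407 − 5p and qs = 2p − 48.
Before the tax: set 407 − 5p = 2p − 48 → p* = 65, q* = 82.
With the tax collected from suppliers, supply shifts: qs = 2(p − 14) − 48.
New equilibrium: consumers pay 69, suppliers receive 55, q = 62. (Wedge: pb − ps = 14.)

Consumers pay 69; suppliers receive 55; quantity = 62.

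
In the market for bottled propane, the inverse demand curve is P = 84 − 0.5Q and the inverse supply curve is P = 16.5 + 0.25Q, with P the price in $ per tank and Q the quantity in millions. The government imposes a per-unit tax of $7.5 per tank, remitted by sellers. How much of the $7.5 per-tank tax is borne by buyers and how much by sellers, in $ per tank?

Inverting to Q(P) form: Qd = 168 − 2P; Qs = 4P − 66.
Before the tax: set 168 − 2P = 4P − 66 → P* = $39, Q* = 90.
With the tax collected from sellers, supply shifts: Qs = 4(P − 7.5) − 66.
Solving gives Q = 80 with buyers paying $44 and sellers receiving $36.5 (the $7.5 wedge).
Burden on buyers: $5; on sellers: $2.5. (They sum to $7.5.)

Buyers bear $5 per tank; sellers bear $2.5 per tank.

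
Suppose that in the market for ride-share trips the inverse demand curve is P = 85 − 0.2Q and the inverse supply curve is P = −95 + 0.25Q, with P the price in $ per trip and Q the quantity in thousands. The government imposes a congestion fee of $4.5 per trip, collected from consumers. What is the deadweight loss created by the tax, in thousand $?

Deadweight loss = $22.5 thousand.

Inverting to Q(P) form: Qd = 425 − 5P; Qs = 4P + 380.
Without the tax, 425 − 5P = 4P + 380 gives 9P = 45, so P* = $5 and Q* = 400.
With the tax collected from consumers, demand (in seller-price terms) shifts: Qd = 425 − 5(P + 4.5).
New equilibrium: consumers pay $7, suppliers receive $2.5, Q = 390. (Wedge: Pb − Ps = 4.5.)
Quantity falls by |ΔQ| = |400 − 390| = 10.
DWL = ½ · t · |ΔQ| = ½ · 4.5 · 10 = $22.5.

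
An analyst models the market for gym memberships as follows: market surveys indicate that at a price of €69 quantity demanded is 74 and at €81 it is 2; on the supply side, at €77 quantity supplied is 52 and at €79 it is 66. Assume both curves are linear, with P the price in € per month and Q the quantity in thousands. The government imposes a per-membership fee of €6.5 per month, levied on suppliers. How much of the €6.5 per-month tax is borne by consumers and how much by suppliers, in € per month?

Consumers bear €3.5 per month; suppliers bear €3 per month.

Demand slope: (2 − 74)/(81 − 69) = -6, so Qd = 488 − 6P.
Supply slope: (66 − 52)/(79 − 77) = 7, so Qs = 7P − 487.
Before the tax: set 488 − 6P = 7P − 487 → P* = €75, Q* = 38.
With the tax collected from suppliers, supply shifts: Qs = 7(P − 6.5) − 487.
New equilibrium: consumers pay €78.5, suppliers receive €72, Q = 17. (Wedge: Pb − Ps = 6.5.)
Burden on consumers: €3.5; on suppliers: €3. (They sum to €6.5.)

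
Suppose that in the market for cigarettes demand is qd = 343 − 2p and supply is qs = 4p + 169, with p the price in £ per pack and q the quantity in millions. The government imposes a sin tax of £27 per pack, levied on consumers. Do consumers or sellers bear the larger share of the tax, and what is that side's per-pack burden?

Before the tax: set 343 − 2p = 4p + 169 → p* = £29, q* = 285.
With the tax collected from consumers, demand (in seller-price terms) shifts: qd = 343 − 2(p + 27).
New equilibrium: consumers pay £47, sellers receive £20, q = 249. (Wedge: pb − ps = 27.)
Per-pack burden: consumers £18, sellers £9.
Consumers take the larger share because demand is less price-elastic here (demand slope 2 vs supply slope 4).
The less price-elastic side of the market bears the larger share of a per-unit tax.

Consumers bear the larger share: £18 per pack.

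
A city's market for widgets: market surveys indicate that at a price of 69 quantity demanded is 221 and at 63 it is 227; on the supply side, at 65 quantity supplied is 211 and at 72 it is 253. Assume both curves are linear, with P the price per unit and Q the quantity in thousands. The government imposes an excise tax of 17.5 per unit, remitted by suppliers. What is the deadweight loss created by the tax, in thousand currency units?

Demand slope: (227 − 221)/(63 − 69) = -1, so Qd = 290 − P.
Supply slope: (253 − 211)/(72 − 65) = 6, so Qs = 6P − 179.
Without the tax, 290 − P = 6P − 179 gives 7P = 469, so P* = 67 and Q* = 223.
With the tax collected from suppliers, supply shifts: Qs = 6(P − 17.5) − 179.
New equilibrium: consumers pay 82, suppliers receive 64.5, Q = 208. (Wedge: Pb − Ps = 17.5.)
Quantity falls by |ΔQ| = |223 − 208| = 15.
DWL = ½ · t · |ΔQ| = ½ · 17.5 · 15 = 131.25.

Deadweight loss = 131.25 thousand.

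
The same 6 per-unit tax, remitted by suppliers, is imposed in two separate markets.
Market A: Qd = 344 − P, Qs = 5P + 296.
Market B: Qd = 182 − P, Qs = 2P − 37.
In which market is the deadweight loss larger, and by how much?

Market A: pre-tax P* = 8, Q* = 336; post-tax Q = 331; deadweight loss = 15.
Market B: pre-tax P* = 73, Q* = 109; post-tax Q = 105; deadweight loss = 12.
Difference: 15 vs 12 → market A is larger by 3.

Market A, by 3.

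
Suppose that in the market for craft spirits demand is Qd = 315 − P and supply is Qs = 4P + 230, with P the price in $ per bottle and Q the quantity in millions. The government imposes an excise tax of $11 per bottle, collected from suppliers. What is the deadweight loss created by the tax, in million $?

Before the tax: set 315 − P = 4P + 230 → P* = $17, Q* = 298.
With the tax collected from suppliers, supply shifts: Qs = 4(P − 11) + 230.
Solving gives Q = 289.2 with buyers paying $25.8 and suppliers receiving $14.8 (the $11 wedge).
Quantity falls by |ΔQ| = |298 − 289.2| = 8.8.
DWL = ½ · t · |ΔQ| = ½ · 11 · 8.8 = $48.4.

Deadweight loss = $48.4 million.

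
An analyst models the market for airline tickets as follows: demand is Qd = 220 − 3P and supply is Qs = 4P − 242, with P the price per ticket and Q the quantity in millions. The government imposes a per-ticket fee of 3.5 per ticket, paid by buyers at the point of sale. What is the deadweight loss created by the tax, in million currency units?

Deadweight loss = 10.5 million.

Without the tax, 220 − 3P = 4P − 242 gives 7P = 462, so P* = 66 and Q* = 22.
With the tax collected from buyers, demand (in seller-price terms) shifts: Qd = 220 − 3(P + 3.5).
New equilibrium: buyers pay 68, producers receive 64.5, Q = 16. (Wedge: Pb − Ps = 3.5.)
Quantity falls by |ΔQ| = |22 − 16| = 6.
DWL = ½ · t · |ΔQ| = ½ · 3.5 · 6 = 10.5.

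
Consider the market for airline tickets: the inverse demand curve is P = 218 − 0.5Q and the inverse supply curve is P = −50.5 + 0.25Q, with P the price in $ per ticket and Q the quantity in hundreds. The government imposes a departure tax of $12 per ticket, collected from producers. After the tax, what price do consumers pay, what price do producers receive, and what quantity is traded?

Consumers pay $47; producers receive $35; quantity = 342.

Rewrite in direct form: Qd = 436 − 2P and Qs = 4P + 202.
Before the tax: set 436 − 2P = 4P + 202 → P* = $39, Q* = 358.
With the tax collected from producers, supply shifts: Qs = 4(P − 12) + 202.
Solving gives Q = 342 with consumers paying $47 and producers receiving $35 (the $12 wedge).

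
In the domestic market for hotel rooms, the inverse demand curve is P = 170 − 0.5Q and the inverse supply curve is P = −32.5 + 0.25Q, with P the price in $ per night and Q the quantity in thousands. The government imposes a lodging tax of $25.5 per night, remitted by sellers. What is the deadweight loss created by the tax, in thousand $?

Rewrite in direct form: Qd = 340 − 2P and Qs = 4P + 130.
Before the tax: set 340 − 2P = 4P + 130 → P* = $35, Q* = 270.
With the tax collected from sellers, supply shifts: Qs = 4(P − 25.5) + 130.
New equilibrium: buyers pay $52, sellers receive $26.5, Q = 236. (Wedge: Pb − Ps = 25.5.)
Quantity falls by |ΔQ| = |270 − 236| = 34.
DWL = ½ · t · |ΔQ| = ½ · 25.5 · 34 = $433.5.

Deadweight loss = $433.5 thousand.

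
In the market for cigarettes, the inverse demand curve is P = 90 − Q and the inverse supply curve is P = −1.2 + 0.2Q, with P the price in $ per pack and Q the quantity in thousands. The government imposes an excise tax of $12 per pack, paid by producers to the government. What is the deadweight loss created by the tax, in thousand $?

Inverting to Q(P) form: Qd = 90 − P; Qs = 5P + 6.
Without the tax, 90 − P = 5P + 6 gives 6P = 84, so P* = $14 and Q* = 76.
With the tax collected from producers, supply shifts: Qs = 5(P − 12) + 6.
Solving gives Q = 66 with consumers paying $24 and producers receiving $12 (the $12 wedge).
Quantity falls by |ΔQ| = |76 − 66| = 10.
DWL = ½ · t · |ΔQ| = ½ · 12 · 10 = $60.

Deadweight loss = $60 thousand.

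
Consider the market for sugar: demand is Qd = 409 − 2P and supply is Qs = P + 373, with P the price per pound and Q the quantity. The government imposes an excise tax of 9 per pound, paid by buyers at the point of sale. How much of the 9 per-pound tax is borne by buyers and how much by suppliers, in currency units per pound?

Before the tax: set 409 − 2P = P + 373 → P* = 12, Q* = 385.
With the tax collected from buyers, demand (in seller-price terms) shifts: Qd = 409 − 2(P + 9).
Solving gives Q = 379 with buyers paying 15 and suppliers receiving 6 (the 9 wedge).
Burden on buyers: 3; on suppliers: 6. (They sum to 9.)
The less price-elastic side of the market bears the larger share of a per-unit tax.

Buyers bear 3 per pound; suppliers bear 6 per pound.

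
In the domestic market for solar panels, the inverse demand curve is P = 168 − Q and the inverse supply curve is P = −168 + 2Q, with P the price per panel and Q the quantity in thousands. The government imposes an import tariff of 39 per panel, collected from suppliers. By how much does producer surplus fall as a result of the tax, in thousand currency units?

Rewrite in direct form: Qd = 168 − P and Qs = 0.5P + 84.
Before the tax: set 168 − P = 0.5P + 84 → P* = 56, Q* = 112.
With the tax collected from suppliers, supply shifts: Qs = 0.5(P − 39) + 84.
New equilibrium: buyers pay 69, suppliers receive 30, Q = 99. (Wedge: Pb − Ps = 39.)
ΔPS is the trapezoid between Q = 99 and Q = 112 of height 26: ½ · (112 + 99) · 26 = 2743.

Producer surplus falls by 2743 thousand.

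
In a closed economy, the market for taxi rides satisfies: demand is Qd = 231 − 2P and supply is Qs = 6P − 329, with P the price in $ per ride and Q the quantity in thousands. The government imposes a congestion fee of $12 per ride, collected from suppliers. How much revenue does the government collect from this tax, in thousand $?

Before the tax: set 231 − 2P = 6P − 329 → P* = $70, Q* = 91.
With the tax collected from suppliers, supply shifts: Qs = 6(P − 12) − 329.
New equilibrium: buyers pay $79, suppliers receive $67, Q = 73. (Wedge: Pb − Ps = 12.)
Revenue = t · Q = 12 · 73 = $876.

Tax revenue = $876 thousand.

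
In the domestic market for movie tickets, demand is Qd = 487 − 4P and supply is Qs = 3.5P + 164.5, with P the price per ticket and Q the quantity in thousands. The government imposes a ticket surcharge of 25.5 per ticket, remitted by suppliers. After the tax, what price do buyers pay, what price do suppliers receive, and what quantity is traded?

Without the tax, 487 − 4P = 3.5P + 164.5 gives 7.5P = 322.5, so P* = 43 and Q* = 315.
With the tax collected from suppliers, supply shifts: Qs = 3.5(P − 25.5) + 164.5.
Solving gives Q = 267.4 with buyers paying 54.9 and suppliers receiving 29.4 (the 25.5 wedge).
The less price-elastic side of the market bears the larger share of a per-unit tax.

Buyers pay 54.9; suppliers receive 29.4; quantity = 267.4.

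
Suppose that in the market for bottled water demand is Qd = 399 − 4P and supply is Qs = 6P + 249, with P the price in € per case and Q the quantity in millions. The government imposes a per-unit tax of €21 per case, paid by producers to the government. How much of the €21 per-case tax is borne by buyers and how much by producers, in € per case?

Before the tax: set 399 − 4P = 6P + 249 → P* = €15, Q* = 339.
With the tax collected from producers, supply shifts: Qs = 6(P − 21) + 249.
Solving gives Q = 288.6 with buyers paying €27.6 and producers receiving €6.6 (the €21 wedge).
Burden on buyers: €12.6; on producers: €8.4. (They sum to €21.)

Buyers bear €12.6 per case; producers bear €8.4 per case.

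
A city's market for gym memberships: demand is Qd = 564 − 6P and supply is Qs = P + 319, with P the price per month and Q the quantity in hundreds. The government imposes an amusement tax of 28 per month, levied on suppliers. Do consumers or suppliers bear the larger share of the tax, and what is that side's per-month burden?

Suppliers bear the larger share: 24 per month.

Before the tax: set 564 − 6P = P + 319 → P* = 35, Q* = 354.
With the tax collected from suppliers, supply shifts: Qs = (P − 28) + 319.
New equilibrium: consumers pay 39, suppliers receive 11, Q = 330. (Wedge: Pb − Ps = 28.)
Per-month burden: consumers 4, suppliers 24.
Suppliers take the larger share because supply is less price-elastic here (demand slope 6 vs supply slope 1).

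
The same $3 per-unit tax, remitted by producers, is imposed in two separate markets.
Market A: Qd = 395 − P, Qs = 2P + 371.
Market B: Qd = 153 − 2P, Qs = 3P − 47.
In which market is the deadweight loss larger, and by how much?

Market B, by $2.4.

Market A: pre-tax P* = $8, Q* = 387; post-tax Q = 385; deadweight loss = $3.
Market B: pre-tax P* = $40, Q* = 73; post-tax Q = 69.4; deadweight loss = $5.4.
Difference: $3 vs $5.4 → market B is larger by $2.4.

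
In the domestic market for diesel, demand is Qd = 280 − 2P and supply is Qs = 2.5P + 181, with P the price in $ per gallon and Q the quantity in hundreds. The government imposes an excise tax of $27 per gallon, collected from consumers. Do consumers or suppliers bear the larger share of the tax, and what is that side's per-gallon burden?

Without the tax, 280 − 2P = 2.5P + 181 gives 4.5P = 99, so P* = $22 and Q* = 236.
With the tax collected from consumers, demand (in seller-price terms) shifts: Qd = 280 − 2(P + 27).
Solving gives Q = 206 with consumers paying $37 and suppliers receiving $10 (the $27 wedge).
Per-gallon burden: consumers $15, suppliers $12.
Consumers take the larger share because demand is less price-elastic here (demand slope 2 vs supply slope 2.5).

Consumers bear the larger share: $15 per gallon.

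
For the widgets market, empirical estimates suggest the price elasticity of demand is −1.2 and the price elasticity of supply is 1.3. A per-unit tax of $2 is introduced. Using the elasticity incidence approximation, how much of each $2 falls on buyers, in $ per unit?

Buyers bear ≈ $1.04 per unit.

Incidence ratio: buyers' share ≈ εs / (εs + |εd|) = 1.3 / (1.3 + 1.2) = 0.52.
So buyers bear ≈ 0.52 × $2 = $1.04; suppliers bear $0.96.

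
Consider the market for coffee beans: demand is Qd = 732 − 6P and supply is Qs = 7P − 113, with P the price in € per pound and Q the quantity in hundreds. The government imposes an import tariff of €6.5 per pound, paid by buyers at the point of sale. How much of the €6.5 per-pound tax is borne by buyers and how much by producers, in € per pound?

Buyers bear €3.5 per pound; producers bear €3 per pound.

Without the tax, 732 − 6P = 7P − 113 gives 13P = 845, so P* = €65 and Q* = 342.
With the tax collected from buyers, demand (in seller-price terms) shifts: Qd = 732 − 6(P + 6.5).
New equilibrium: buyers pay €68.5, producers receive €62, Q = 321. (Wedge: Pb − Ps = 6.5.)
Burden on buyers: €3.5; on producers: €3. (They sum to €6.5.)
The less price-elastic side of the market bears the larger share of a per-unit tax.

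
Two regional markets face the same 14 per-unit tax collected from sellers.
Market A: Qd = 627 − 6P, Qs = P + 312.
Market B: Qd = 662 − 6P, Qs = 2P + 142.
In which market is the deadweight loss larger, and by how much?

Market A: pre-tax P* = 45, Q* = 357; post-tax Q = 345; deadweight loss = 84.
Market B: pre-tax P* = 65, Q* = 272; post-tax Q = 251; deadweight loss = 147.
Difference: 84 vs 147 → market B is larger by 63.

Market B, by 63.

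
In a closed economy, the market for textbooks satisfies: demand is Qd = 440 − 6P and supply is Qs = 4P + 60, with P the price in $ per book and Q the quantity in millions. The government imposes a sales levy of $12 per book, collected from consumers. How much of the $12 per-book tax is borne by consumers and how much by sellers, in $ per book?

Consumers bear $4.8 per book; sellers bear $7.2 per book.

Before the tax: set 440 − 6P = 4P + 60 → P* = $38, Q* = 212.
With the tax collected from consumers, demand (in seller-price terms) shifts: Qd = 440 − 6(P + 12).
New equilibrium: consumers pay $42.8, sellers receive $30.8, Q = 183.2. (Wedge: Pb − Ps = 12.)
Burden on consumers: $4.8; on sellers: $7.2. (They sum to $12.)
The less price-elastic side of the market bears the larger share of a per-unit tax.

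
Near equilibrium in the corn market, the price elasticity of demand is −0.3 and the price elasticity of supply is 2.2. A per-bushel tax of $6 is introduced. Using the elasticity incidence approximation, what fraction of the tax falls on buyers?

Buyers' share ≈ 0.88.

Incidence ratio: buyers' share ≈ εs / (εs + |εd|) = 2.2 / (2.2 + 0.3) = 0.88.
Supply is the more elastic side, so buyers bear the larger share.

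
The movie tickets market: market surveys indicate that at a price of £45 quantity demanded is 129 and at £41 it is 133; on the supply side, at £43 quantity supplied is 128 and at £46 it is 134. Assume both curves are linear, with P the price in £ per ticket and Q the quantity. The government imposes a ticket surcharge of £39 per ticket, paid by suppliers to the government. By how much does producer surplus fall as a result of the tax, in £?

Demand slope: (133 − 129)/(41 − 45) = -1, so Qd = 174 − P.
Supply slope: (134 − 128)/(46 − 43) = 2, so Qs = 2P + 42.
Without the tax, 174 − P = 2P + 42 gives 3P = 132, so P* = £44 and Q* = 130.
With the tax collected from suppliers, supply shifts: Qs = 2(P − 39) + 42.
New equilibrium: consumers pay £70, suppliers receive £31, Q = 104. (Wedge: Pb − Ps = 39.)
ΔPS is the trapezoid between Q = 104 and Q = 130 of height £13: ½ · (130 + 104) · 13 = £1521.

Producer surplus falls by £1521.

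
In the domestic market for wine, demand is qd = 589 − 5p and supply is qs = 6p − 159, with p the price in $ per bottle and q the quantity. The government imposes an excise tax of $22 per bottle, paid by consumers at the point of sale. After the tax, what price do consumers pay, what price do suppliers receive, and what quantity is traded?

Before the tax: set 589 − 5p = 6p − 159 → p* = $68, q* = 249.
With the tax collected from consumers, demand (in seller-price terms) shifts: qd = 589 − 5(p + 22).
New equilibrium: consumers pay $80, suppliers receive $58, q = 189. (Wedge: pb − ps = 22.)

Consumers pay $80; suppliers receive $58; quantity = 189.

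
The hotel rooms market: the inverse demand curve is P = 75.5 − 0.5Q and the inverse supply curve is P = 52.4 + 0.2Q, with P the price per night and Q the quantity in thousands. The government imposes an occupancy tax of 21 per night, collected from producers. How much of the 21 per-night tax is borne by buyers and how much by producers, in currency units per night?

Buyers bear 15 per night; producers bear 6 per night.

Rewrite in direct form: Qd = 151 − 2P and Qs = 5P − 262.
Without the tax, 151 − 2P = 5P − 262 gives 7P = 413, so P* = 59 and Q* = 33.
With the tax collected from producers, supply shifts: Qs = 5(P − 21) − 262.
Solving gives Q = 3 with buyers paying 74 and producers receiving 53 (the 21 wedge).
Burden on buyers: 15; on producers: 6. (They sum to 21.)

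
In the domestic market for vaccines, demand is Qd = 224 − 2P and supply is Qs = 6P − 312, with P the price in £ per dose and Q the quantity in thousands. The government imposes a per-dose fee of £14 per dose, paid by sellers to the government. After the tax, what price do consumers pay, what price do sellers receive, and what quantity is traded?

Before the tax: set 224 − 2P = 6P − 312 → P* = £67, Q* = 90.
With the tax collected from sellers, supply shifts: Qs = 6(P − 14) − 312.
New equilibrium: consumers pay £77.5, sellers receive £63.5, Q = 69. (Wedge: Pb − Ps = 14.)
The less price-elastic side of the market bears the larger share of a per-unit tax.

Consumers pay £77.5; sellers receive £63.5; quantity = 69.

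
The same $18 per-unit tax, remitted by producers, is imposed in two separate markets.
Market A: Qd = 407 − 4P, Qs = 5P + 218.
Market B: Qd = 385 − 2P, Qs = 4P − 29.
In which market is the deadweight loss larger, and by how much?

Market A, by $144.

Market A: pre-tax P* = $21, Q* = 323; post-tax Q = 283; deadweight loss = $360.
Market B: pre-tax P* = $69, Q* = 247; post-tax Q = 223; deadweight loss = $216.
Difference: $360 vs $216 → market A is larger by $144.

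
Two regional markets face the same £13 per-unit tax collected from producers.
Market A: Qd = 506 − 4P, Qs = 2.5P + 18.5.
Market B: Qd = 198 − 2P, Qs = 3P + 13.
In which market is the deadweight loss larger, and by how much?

Market A: pre-tax P* = £75, Q* = 206; post-tax Q = 186; deadweight loss = £130.
Market B: pre-tax P* = £37, Q* = 124; post-tax Q = 108.4; deadweight loss = £101.4.
Difference: £130 vs £101.4 → market A is larger by £28.6.

Market A, by £28.6.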